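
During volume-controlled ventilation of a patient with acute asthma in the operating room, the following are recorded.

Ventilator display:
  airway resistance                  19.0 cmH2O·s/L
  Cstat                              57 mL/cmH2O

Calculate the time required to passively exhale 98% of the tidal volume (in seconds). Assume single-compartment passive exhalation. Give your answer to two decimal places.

4.24

τ = R × C = 19.0 × 57 mL/cmH2O = 19.0 × 0.057 L/cmH2O = 1.083 s.
Exhaled fraction f = 1 − e^(−t/τ) → t = −τ·ln(1 − f) = −1.083·ln(0.02) = 4.237 s.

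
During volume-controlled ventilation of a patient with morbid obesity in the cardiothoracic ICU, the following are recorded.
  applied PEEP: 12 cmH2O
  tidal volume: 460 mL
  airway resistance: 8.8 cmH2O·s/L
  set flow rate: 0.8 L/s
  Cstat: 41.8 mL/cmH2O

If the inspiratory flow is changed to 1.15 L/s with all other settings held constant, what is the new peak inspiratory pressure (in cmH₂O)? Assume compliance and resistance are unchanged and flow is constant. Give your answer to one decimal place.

PIP = Vt/C + R·V̇ + PEEP (constant-flow equation of motion).
Only the resistive term changes: ΔPIP = R × ΔV̇ = 8.8 × (1.15 − 0.8) = 8.8 × 0.35 = 3.08 cmH2O.
Original PIP = 460/41.8 + 8.8×0.8 + 12 = 30.045 cmH2O; new PIP = 30.045 + (3.08) = 33.125 cmH2O.

33.1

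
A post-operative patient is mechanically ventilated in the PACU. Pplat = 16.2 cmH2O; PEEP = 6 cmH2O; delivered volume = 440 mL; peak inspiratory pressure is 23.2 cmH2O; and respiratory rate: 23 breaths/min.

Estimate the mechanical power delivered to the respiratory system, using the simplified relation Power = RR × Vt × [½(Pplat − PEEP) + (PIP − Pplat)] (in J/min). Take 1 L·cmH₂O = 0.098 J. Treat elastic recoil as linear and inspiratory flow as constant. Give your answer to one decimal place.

Per-breath work = Vt × [½(Pplat−PEEP) + (PIP−Pplat)] = 0.440 × [0.5×10.2 + 7.0] = 0.440 × 12.1 = 5.324 L·cmH2O.
Power = 23 × 5.324 = 122.45 L·cmH2O/min.
× 0.098 J/(L·cmH2O) → 12.0 J/min.

12.0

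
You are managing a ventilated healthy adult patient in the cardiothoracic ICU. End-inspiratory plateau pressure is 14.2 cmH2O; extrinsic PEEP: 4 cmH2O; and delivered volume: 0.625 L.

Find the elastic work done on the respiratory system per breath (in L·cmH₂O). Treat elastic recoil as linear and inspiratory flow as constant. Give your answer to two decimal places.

Elastic work ≈ ½ × (Pplat − PEEP) × Vt = 0.5 × (14.2 − 4) × 0.625 L = 0.5 × 10.2 × 0.625 = 3.188 L·cmH2O.

3.19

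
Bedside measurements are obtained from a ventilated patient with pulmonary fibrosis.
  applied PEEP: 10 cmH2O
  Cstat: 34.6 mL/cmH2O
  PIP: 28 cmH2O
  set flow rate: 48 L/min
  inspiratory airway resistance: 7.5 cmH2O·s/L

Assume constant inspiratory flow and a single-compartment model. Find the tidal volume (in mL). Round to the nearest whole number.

Flow: 48 L/min ÷ 60 = 0.8 L/s.
Equation of motion (constant flow): PIP = Vt/C + R·V̇ + PEEP.
Vt/C = PIP − R·V̇ − PEEP = 28 − 6.0 − 10 = 12.0 cmH2O.
Vt = C × 12.0 = 34.6 × 12.0 = 415.2 mL.

415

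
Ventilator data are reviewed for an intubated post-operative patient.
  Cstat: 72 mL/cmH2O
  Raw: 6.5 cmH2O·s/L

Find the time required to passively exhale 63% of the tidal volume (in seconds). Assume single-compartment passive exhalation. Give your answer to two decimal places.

τ = R × C = 6.5 × 72 mL/cmH2O = 6.5 × 0.072 L/cmH2O = 0.468 s.
Exhaled fraction f = 1 − e^(−t/τ) → t = −τ·ln(1 − f) = −0.468·ln(0.37) = 0.4653 s.

0.47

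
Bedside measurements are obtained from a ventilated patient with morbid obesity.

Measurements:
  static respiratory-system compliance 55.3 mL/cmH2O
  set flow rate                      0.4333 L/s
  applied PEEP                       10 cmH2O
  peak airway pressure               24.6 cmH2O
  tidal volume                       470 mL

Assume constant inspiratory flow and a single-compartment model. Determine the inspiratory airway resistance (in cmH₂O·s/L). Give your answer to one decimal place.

14.1

Equation of motion (constant flow): PIP = Vt/C + R·V̇ + PEEP.
R·V̇ = PIP − Vt/C − PEEP = 24.6 − 470/55.3 − 10 = 24.6 − 8.499 − 10 = 6.101 cmH2O.
R = 6.101 / 0.4333 = 14.08 cmH2O·s/L.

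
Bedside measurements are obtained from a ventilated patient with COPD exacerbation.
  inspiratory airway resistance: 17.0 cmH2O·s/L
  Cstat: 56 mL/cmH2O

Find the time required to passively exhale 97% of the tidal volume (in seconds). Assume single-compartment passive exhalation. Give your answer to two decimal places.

3.34

τ = R × C = 17.0 × 56 mL/cmH2O = 17.0 × 0.056 L/cmH2O = 0.952 s.
Exhaled fraction f = 1 − e^(−t/τ) → t = −τ·ln(1 − f) = −0.952·ln(0.03) = 3.338 s.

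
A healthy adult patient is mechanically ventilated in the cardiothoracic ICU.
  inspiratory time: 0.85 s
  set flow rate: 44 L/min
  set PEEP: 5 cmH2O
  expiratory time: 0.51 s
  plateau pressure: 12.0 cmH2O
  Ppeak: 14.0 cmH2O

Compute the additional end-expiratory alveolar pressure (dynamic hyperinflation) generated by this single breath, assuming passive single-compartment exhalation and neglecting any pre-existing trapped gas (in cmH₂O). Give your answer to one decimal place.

Flow: 44 L/min ÷ 60 = 0.7333 L/s.
Vt = flow × Ti = 0.7333 L/s × 0.85 s × 1000 mL/L = 623.31 mL.
R = (PIP − Pplat)/V̇ = (14.0 − 12.0) / 0.7333 = 2.0/0.7333 = 2.727 cmH2O·s/L.
C = Vt/(Pplat − PEEP) = 623.31 / (12.0 − 5) = 623.31/7.0 = 89.044 mL/cmH2O.
τ = R × C = 2.727 × 0.08904 L/cmH2O = 0.2428 s.
Fraction remaining = e^(−Te/τ) = e^(−0.51/0.2428) = 0.1224; trapped volume = 623.31 × 0.1224 = 76.293 mL.
Additional alveolar pressure from trapping ≈ V_trapped / C = 76.293 / 89.044 = 0.8568 cmH2O.

0.9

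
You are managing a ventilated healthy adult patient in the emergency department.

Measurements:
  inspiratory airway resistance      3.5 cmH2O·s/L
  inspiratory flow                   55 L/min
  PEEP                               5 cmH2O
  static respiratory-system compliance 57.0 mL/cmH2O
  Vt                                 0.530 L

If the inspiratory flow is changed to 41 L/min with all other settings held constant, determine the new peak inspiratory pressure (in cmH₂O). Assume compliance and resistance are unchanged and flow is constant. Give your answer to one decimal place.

Flow: 55 L/min ÷ 60 = 0.9167 L/s.
New flow: 41 L/min ÷ 60 = 0.6833 L/s.
PIP = Vt/C + R·V̇ + PEEP (constant-flow equation of motion).
Only the resistive term changes: ΔPIP = R × ΔV̇ = 3.5 × (0.6833 − 0.9167) = 3.5 × -0.2334 = -0.8169 cmH2O.
Original PIP = 530/57.0 + 3.5×0.9167 + 5 = 17.507 cmH2O; new PIP = 17.507 + (-0.8169) = 16.69 cmH2O.

16.7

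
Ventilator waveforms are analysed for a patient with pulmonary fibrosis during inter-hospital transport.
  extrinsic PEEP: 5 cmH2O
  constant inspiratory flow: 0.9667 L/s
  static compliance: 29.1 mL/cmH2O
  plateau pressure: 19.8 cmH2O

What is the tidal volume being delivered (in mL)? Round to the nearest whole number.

Vt = Cstat × (Pplat − PEEP) = 29.1 × (19.8 − 5) = 29.1 × 14.8 = 430.68 mL.

431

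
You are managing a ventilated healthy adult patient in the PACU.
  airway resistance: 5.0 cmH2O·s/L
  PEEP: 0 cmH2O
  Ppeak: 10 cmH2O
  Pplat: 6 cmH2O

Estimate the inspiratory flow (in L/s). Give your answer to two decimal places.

flow = (PIP − Pplat) / Raw = 4.0 / 5.0 = 0.8 L/s.

0.80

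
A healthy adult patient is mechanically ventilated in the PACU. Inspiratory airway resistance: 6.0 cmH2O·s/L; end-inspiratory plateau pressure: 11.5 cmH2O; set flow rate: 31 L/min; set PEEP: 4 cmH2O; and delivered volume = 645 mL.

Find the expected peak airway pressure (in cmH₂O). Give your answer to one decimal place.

Flow: 31 L/min ÷ 60 = 0.5167 L/s.
PIP = Pplat + Raw × flow = 11.5 + 6.0 × 0.5167 = 11.5 + 3.1 = 14.6 cmH2O.

14.6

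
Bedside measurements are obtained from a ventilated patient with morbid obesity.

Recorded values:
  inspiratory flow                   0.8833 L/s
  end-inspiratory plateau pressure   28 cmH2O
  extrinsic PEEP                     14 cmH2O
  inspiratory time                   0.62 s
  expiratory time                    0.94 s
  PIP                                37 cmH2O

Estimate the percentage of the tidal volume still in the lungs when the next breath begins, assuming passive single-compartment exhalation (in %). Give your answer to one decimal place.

Vt = flow × Ti = 0.8833 L/s × 0.62 s × 1000 mL/L = 547.65 mL.
R = (PIP − Pplat)/V̇ = (37 − 28) / 0.8833 = 9.0/0.8833 = 10.189 cmH2O·s/L.
C = Vt/(Pplat − PEEP) = 547.65 / (28 − 14) = 547.65/14.0 = 39.118 mL/cmH2O.
τ = R × C = 10.189 × 0.03912 L/cmH2O = 0.3986 s.
Fraction remaining at end-expiration = e^(−Te/τ) = e^(−0.94/0.3986) = 0.09459 → 9.459%.

9.5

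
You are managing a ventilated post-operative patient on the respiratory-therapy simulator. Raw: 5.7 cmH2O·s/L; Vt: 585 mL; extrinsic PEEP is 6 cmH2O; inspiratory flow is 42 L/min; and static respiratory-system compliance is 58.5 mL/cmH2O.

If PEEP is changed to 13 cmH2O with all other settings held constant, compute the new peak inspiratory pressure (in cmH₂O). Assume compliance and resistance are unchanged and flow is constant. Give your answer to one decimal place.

27.0

Flow: 42 L/min ÷ 60 = 0.7 L/s.
PIP = Vt/C + R·V̇ + PEEP (constant-flow equation of motion).
Only the baseline term changes: ΔPIP = ΔPEEP = 13 − 6 = 7.0 cmH2O.
Original PIP = 585/58.5 + 5.7×0.7 + 6 = 19.99 cmH2O; new PIP = 19.99 + (7.0) = 26.99 cmH2O.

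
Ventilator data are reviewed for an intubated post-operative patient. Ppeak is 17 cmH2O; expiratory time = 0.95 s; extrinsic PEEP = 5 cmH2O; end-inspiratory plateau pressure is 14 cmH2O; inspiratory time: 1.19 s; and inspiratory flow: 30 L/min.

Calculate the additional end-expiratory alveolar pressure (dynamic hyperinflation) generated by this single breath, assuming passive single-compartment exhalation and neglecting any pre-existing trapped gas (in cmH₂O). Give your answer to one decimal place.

Flow: 30 L/min ÷ 60 = 0.5 L/s.
Vt = flow × Ti = 0.5 L/s × 1.19 s × 1000 mL/L = 595.0 mL.
R = (PIP − Pplat)/V̇ = (17 − 14) / 0.5 = 3.0/0.5 = 6.0 cmH2O·s/L.
C = Vt/(Pplat − PEEP) = 595.0 / (14 − 5) = 595.0/9.0 = 66.111 mL/cmH2O.
τ = R × C = 6.0 × 0.06611 L/cmH2O = 0.3967 s.
Fraction remaining = e^(−Te/τ) = e^(−0.95/0.3967) = 0.09119; trapped volume = 595.0 × 0.09119 = 54.258 mL.
Additional alveolar pressure from trapping ≈ V_trapped / C = 54.258 / 66.111 = 0.8207 cmH2O.

0.8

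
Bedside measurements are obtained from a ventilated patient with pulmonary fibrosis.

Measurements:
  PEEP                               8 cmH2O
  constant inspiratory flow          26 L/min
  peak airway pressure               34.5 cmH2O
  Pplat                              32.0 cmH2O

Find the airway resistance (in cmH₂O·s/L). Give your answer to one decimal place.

5.8

Flow: 26 L/min ÷ 60 = 0.4333 L/s.
Raw = (PIP − Pplat) / flow = (34.5 − 32.0) / 0.4333 = 2.5 / 0.4333 = 5.77 cmH2O·s/L.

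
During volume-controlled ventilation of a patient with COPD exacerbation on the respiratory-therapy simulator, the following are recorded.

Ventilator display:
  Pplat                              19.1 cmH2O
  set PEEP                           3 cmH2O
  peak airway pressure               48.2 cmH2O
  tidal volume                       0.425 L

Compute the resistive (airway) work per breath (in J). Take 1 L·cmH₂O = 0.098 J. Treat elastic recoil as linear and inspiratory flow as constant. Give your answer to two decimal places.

1.21

With constant inspiratory flow the resistive pressure is constant at PIP − Pplat = 48.2 − 19.1 = 29.1 cmH2O, so resistive work = 29.1 × 0.425 = 12.368 L·cmH2O.
× 0.098 J/(L·cmH2O) → 1.212 J.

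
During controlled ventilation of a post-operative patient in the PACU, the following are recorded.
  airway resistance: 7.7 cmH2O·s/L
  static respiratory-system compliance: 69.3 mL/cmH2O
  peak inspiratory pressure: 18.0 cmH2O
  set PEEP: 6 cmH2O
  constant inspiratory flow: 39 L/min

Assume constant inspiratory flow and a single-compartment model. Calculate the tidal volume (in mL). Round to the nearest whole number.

485

Flow: 39 L/min ÷ 60 = 0.65 L/s.
Equation of motion (constant flow): PIP = Vt/C + R·V̇ + PEEP.
Vt/C = PIP − R·V̇ − PEEP = 18.0 − 5.005 − 6 = 6.995 cmH2O.
Vt = C × 6.995 = 69.3 × 6.995 = 484.75 mL.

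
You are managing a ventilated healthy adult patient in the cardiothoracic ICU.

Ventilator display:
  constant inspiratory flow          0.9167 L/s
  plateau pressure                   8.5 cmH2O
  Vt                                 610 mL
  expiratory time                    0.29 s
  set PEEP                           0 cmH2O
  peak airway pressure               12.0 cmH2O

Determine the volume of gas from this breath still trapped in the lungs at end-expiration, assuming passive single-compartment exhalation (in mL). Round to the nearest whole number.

212

R = (PIP − Pplat)/V̇ = (12.0 − 8.5) / 0.9167 = 3.5/0.9167 = 3.818 cmH2O·s/L.
C = Vt/(Pplat − PEEP) = 610.0 / (8.5 − 0) = 610.0/8.5 = 71.765 mL/cmH2O.
τ = R × C = 3.818 × 0.07177 L/cmH2O = 0.274 s.
Fraction remaining = e^(−Te/τ) = e^(−0.29/0.274) = 0.347.
Trapped volume = 610.0 × 0.347 = 211.67 mL.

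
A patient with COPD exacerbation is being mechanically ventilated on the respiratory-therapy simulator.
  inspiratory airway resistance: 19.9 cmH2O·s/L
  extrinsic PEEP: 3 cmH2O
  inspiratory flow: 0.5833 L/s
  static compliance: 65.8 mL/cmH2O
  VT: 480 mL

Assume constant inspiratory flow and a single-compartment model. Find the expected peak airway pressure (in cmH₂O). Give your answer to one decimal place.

21.9

Equation of motion (constant flow): PIP = Vt/C + R·V̇ + PEEP.
PIP = 480/65.8 + 19.9×0.5833 + 3 = 7.295 + 11.608 + 3 = 21.903 cmH2O.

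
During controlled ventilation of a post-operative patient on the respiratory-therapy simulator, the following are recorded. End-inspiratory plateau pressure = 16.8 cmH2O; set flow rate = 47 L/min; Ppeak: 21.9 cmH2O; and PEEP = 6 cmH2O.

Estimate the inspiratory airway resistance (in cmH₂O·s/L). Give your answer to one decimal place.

Flow: 47 L/min ÷ 60 = 0.7833 L/s.
Raw = (PIP − Pplat) / flow = (21.9 − 16.8) / 0.7833 = 5.1 / 0.7833 = 6.511 cmH2O·s/L.

6.5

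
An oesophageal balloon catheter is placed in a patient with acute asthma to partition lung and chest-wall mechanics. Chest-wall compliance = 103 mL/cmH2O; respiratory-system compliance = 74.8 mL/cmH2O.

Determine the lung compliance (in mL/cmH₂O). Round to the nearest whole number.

273

1/CL = 1/Crs − 1/Ccw.
1/CL = 1/74.8 − 1/103 = 0.00366.
CL = 273.22 mL/cmH2O.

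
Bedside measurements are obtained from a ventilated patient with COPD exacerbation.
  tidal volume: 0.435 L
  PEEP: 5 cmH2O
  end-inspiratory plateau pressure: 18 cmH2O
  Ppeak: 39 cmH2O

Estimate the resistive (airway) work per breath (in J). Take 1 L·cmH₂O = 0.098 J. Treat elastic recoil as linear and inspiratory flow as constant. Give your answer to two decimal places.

With constant inspiratory flow the resistive pressure is constant at PIP − Pplat = 39 − 18 = 21.0 cmH2O, so resistive work = 21.0 × 0.435 = 9.135 L·cmH2O.
× 0.098 J/(L·cmH2O) → 0.8952 J.

0.90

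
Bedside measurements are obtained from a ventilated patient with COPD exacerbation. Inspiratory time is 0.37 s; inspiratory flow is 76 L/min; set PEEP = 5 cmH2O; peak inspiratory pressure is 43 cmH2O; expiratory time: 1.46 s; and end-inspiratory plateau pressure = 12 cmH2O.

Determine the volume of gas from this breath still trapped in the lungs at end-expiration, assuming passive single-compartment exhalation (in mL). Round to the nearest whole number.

Flow: 76 L/min ÷ 60 = 1.2667 L/s.
Vt = flow × Ti = 1.2667 L/s × 0.37 s × 1000 mL/L = 468.68 mL.
R = (PIP − Pplat)/V̇ = (43 − 12) / 1.2667 = 31.0/1.2667 = 24.473 cmH2O·s/L.
C = Vt/(Pplat − PEEP) = 468.68 / (12 − 5) = 468.68/7.0 = 66.954 mL/cmH2O.
τ = R × C = 24.473 × 0.06695 L/cmH2O = 1.638 s.
Fraction remaining = e^(−Te/τ) = e^(−1.46/1.638) = 0.4101.
Trapped volume = 468.68 × 0.4101 = 192.21 mL.

192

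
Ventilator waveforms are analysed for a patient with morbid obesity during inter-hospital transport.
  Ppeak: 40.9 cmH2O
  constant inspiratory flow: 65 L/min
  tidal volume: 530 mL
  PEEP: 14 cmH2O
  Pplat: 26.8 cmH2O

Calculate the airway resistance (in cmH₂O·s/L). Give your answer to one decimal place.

13.0

Flow: 65 L/min ÷ 60 = 1.0833 L/s.
Raw = (PIP − Pplat) / flow = (40.9 − 26.8) / 1.0833 = 14.1 / 1.0833 = 13.016 cmH2O·s/L.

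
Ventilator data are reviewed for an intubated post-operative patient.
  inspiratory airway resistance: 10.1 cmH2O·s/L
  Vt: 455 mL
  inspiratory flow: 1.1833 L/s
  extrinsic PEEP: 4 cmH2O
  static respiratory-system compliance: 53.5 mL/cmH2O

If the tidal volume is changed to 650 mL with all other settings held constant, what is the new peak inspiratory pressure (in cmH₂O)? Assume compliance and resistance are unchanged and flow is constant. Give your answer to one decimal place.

PIP = Vt/C + R·V̇ + PEEP (constant-flow equation of motion).
Only the elastic term changes: ΔPIP = ΔVt / C = (650 − 455) / 53.5 = 3.645 cmH2O.
Original PIP = 455/53.5 + 10.1×1.1833 + 4 = 24.456 cmH2O; new PIP = 24.456 + (3.645) = 28.101 cmH2O.

28.1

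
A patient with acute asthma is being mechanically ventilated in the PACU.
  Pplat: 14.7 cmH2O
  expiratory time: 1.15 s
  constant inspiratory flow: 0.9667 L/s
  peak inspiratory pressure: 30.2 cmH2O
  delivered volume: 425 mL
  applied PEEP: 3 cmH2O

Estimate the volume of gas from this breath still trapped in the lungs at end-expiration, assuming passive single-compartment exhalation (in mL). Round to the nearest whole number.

59

R = (PIP − Pplat)/V̇ = (30.2 − 14.7) / 0.9667 = 15.5/0.9667 = 16.034 cmH2O·s/L.
C = Vt/(Pplat − PEEP) = 425.0 / (14.7 − 3) = 425.0/11.7 = 36.325 mL/cmH2O.
τ = R × C = 16.034 × 0.03633 L/cmH2O = 0.5825 s.
Fraction remaining = e^(−Te/τ) = e^(−1.15/0.5825) = 0.1389.
Trapped volume = 425.0 × 0.1389 = 59.033 mL.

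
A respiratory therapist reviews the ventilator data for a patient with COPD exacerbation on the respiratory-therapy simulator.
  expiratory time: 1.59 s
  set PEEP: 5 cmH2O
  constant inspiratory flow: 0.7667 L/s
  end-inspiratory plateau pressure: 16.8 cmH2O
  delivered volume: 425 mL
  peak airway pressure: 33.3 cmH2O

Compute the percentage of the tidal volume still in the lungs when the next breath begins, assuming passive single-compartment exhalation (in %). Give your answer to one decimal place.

R = (PIP − Pplat)/V̇ = (33.3 − 16.8) / 0.7667 = 16.5/0.7667 = 21.521 cmH2O·s/L.
C = Vt/(Pplat − PEEP) = 425.0 / (16.8 − 5) = 425.0/11.8 = 36.017 mL/cmH2O.
τ = R × C = 21.521 × 0.03602 L/cmH2O = 0.7752 s.
Fraction remaining at end-expiration = e^(−Te/τ) = e^(−1.59/0.7752) = 0.1286 → 12.86%.

12.9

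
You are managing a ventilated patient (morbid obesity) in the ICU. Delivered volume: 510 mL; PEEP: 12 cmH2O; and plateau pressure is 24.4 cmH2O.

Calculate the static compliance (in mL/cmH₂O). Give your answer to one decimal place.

Cstat = Vt / (Pplat − PEEP) = 510 / (24.4 − 12) = 510 / 12.4 = 41.129 mL/cmH2O.

41.1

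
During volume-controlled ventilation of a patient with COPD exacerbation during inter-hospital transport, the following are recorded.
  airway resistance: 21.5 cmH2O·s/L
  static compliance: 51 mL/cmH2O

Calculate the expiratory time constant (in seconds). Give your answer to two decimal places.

τ = R × C = 21.5 × 51 mL/cmH2O = 21.5 × 0.051 L/cmH2O = 1.097 s.

1.10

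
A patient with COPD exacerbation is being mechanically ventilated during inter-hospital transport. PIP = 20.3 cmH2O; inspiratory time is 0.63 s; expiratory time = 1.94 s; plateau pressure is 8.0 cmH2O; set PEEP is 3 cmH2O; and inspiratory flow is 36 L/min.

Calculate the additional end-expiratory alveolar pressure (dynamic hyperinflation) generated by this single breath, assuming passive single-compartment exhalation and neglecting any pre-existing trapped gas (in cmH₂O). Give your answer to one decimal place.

Flow: 36 L/min ÷ 60 = 0.6 L/s.
Vt = flow × Ti = 0.6 L/s × 0.63 s × 1000 mL/L = 378.0 mL.
R = (PIP − Pplat)/V̇ = (20.3 − 8.0) / 0.6 = 12.3/0.6 = 20.5 cmH2O·s/L.
C = Vt/(Pplat − PEEP) = 378.0 / (8.0 − 3) = 378.0/5.0 = 75.6 mL/cmH2O.
τ = R × C = 20.5 × 0.0756 L/cmH2O = 1.55 s.
Fraction remaining = e^(−Te/τ) = e^(−1.94/1.55) = 0.286; trapped volume = 378.0 × 0.286 = 108.11 mL.
Additional alveolar pressure from trapping ≈ V_trapped / C = 108.11 / 75.6 = 1.43 cmH2O.

1.4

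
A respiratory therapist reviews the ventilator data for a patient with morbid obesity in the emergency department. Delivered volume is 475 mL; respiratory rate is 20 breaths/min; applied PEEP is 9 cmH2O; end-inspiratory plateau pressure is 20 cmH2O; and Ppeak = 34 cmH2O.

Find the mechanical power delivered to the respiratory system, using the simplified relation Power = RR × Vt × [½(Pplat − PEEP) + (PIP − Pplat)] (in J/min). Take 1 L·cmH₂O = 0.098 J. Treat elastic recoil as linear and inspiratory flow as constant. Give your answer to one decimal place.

Per-breath work = Vt × [½(Pplat−PEEP) + (PIP−Pplat)] = 0.475 × [0.5×11.0 + 14.0] = 0.475 × 19.5 = 9.263 L·cmH2O.
Power = 20 × 9.263 = 185.26 L·cmH2O/min.
× 0.098 J/(L·cmH2O) → 18.155 J/min.

18.2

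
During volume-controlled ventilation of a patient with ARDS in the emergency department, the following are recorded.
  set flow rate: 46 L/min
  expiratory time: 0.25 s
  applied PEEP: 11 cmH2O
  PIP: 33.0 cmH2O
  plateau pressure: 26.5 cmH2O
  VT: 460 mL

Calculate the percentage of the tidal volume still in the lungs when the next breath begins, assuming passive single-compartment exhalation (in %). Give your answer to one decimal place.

37.0

Flow: 46 L/min ÷ 60 = 0.7667 L/s.
R = (PIP − Pplat)/V̇ = (33.0 − 26.5) / 0.7667 = 6.5/0.7667 = 8.478 cmH2O·s/L.
C = Vt/(Pplat − PEEP) = 460.0 / (26.5 − 11) = 460.0/15.5 = 29.677 mL/cmH2O.
τ = R × C = 8.478 × 0.02968 L/cmH2O = 0.2516 s.
Fraction remaining at end-expiration = e^(−Te/τ) = e^(−0.25/0.2516) = 0.3702 → 37.02%.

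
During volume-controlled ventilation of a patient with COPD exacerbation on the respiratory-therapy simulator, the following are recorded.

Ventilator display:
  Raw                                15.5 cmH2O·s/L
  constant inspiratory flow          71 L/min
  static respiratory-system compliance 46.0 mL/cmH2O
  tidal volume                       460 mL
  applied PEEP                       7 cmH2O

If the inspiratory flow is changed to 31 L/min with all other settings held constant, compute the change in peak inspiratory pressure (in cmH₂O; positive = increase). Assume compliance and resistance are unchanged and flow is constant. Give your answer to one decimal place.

-10.3

Flow: 71 L/min ÷ 60 = 1.1833 L/s.
New flow: 31 L/min ÷ 60 = 0.5167 L/s.
PIP = Vt/C + R·V̇ + PEEP (constant-flow equation of motion).
Only the resistive term changes: ΔPIP = R × ΔV̇ = 15.5 × (0.5167 − 1.1833) = 15.5 × -0.6666 = -10.332 cmH2O.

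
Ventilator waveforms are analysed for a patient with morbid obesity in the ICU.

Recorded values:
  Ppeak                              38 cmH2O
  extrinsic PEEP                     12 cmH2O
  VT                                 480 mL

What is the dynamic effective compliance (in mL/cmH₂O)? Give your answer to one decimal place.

Dynamic compliance = Vt / (PIP − PEEP) = 480 / (38 − 12) = 480 / 26.0 = 18.462 mL/cmH2O.

18.5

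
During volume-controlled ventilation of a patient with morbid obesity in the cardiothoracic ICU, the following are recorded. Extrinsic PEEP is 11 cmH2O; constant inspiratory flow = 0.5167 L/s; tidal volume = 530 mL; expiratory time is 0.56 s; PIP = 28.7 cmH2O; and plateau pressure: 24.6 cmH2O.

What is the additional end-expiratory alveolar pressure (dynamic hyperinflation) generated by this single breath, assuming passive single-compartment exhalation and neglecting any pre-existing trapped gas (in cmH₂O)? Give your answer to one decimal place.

R = (PIP − Pplat)/V̇ = (28.7 − 24.6) / 0.5167 = 4.1/0.5167 = 7.935 cmH2O·s/L.
C = Vt/(Pplat − PEEP) = 530.0 / (24.6 − 11) = 530.0/13.6 = 38.971 mL/cmH2O.
τ = R × C = 7.935 × 0.03897 L/cmH2O = 0.3092 s.
Fraction remaining = e^(−Te/τ) = e^(−0.56/0.3092) = 0.1635; trapped volume = 530.0 × 0.1635 = 86.655 mL.
Additional alveolar pressure from trapping ≈ V_trapped / C = 86.655 / 38.971 = 2.224 cmH2O.

2.2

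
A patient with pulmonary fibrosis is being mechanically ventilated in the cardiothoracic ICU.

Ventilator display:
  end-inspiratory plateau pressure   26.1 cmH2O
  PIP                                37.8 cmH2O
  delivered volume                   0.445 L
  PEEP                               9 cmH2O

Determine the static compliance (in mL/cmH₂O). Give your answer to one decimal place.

26.0

Cstat = Vt / (Pplat − PEEP) = 445 / (26.1 − 9) = 445 / 17.1 = 26.023 mL/cmH2O.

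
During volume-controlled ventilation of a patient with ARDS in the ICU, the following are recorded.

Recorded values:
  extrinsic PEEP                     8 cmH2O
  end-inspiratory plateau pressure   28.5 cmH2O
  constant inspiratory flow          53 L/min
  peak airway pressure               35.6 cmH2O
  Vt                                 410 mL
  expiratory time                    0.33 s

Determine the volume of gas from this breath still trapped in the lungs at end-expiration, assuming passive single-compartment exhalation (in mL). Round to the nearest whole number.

Flow: 53 L/min ÷ 60 = 0.8833 L/s.
R = (PIP − Pplat)/V̇ = (35.6 − 28.5) / 0.8833 = 7.1/0.8833 = 8.038 cmH2O·s/L.
C = Vt/(Pplat − PEEP) = 410.0 / (28.5 − 8) = 410.0/20.5 = 20.0 mL/cmH2O.
τ = R × C = 8.038 × 0.02 L/cmH2O = 0.1608 s.
Fraction remaining = e^(−Te/τ) = e^(−0.33/0.1608) = 0.1284.
Trapped volume = 410.0 × 0.1284 = 52.644 mL.

53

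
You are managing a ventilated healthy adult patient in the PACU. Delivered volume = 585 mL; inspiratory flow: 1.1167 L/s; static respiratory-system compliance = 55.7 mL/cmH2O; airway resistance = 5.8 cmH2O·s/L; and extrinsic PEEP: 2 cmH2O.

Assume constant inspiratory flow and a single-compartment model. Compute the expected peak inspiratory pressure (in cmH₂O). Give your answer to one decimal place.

Equation of motion (constant flow): PIP = Vt/C + R·V̇ + PEEP.
PIP = 585/55.7 + 5.8×1.1167 + 2 = 10.503 + 6.477 + 2 = 18.98 cmH2O.

19.0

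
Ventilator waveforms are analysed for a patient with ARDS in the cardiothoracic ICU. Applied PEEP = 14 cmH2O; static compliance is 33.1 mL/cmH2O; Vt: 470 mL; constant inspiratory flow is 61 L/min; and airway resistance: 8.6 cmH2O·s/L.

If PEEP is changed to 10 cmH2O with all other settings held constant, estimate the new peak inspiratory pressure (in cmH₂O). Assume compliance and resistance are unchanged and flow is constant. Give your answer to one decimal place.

Flow: 61 L/min ÷ 60 = 1.0167 L/s.
PIP = Vt/C + R·V̇ + PEEP (constant-flow equation of motion).
Only the baseline term changes: ΔPIP = ΔPEEP = 10 − 14 = -4.0 cmH2O.
Original PIP = 470/33.1 + 8.6×1.0167 + 14 = 36.943 cmH2O; new PIP = 36.943 + (-4.0) = 32.943 cmH2O.

32.9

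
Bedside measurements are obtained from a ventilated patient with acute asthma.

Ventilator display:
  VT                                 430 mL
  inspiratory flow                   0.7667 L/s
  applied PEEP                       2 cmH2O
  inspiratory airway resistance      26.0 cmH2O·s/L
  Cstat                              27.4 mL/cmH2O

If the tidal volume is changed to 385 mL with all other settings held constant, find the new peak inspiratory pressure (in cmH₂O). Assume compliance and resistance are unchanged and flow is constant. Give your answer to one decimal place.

36.0

PIP = Vt/C + R·V̇ + PEEP (constant-flow equation of motion).
Only the elastic term changes: ΔPIP = ΔVt / C = (385 − 430) / 27.4 = -1.642 cmH2O.
Original PIP = 430/27.4 + 26.0×0.7667 + 2 = 37.628 cmH2O; new PIP = 37.628 + (-1.642) = 35.986 cmH2O.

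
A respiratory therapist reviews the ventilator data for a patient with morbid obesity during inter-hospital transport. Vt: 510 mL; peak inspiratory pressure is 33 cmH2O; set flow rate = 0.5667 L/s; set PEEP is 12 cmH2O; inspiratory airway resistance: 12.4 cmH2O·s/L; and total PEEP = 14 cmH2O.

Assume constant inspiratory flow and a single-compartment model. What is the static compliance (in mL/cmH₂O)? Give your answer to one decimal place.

42.6

Total PEEP = 14 cmH2O (set 12 + intrinsic 2); this is the baseline alveolar pressure.
Equation of motion (constant flow): PIP = Vt/C + R·V̇ + PEEP.
Vt/C = PIP − R·V̇ − PEEP = 33 − 12.4×0.5667 − 14 = 33 − 7.027 − 14 = 11.973 cmH2O.
C = Vt / 11.973 = 510 / 11.973 = 42.596 mL/cmH2O.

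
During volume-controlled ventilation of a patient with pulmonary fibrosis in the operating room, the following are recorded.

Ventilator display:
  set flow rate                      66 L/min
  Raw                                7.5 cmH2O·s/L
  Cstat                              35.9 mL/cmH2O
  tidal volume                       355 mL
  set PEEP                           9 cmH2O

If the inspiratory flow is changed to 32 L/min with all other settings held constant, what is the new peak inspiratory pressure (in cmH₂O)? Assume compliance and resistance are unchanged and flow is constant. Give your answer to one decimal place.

Flow: 66 L/min ÷ 60 = 1.1 L/s.
New flow: 32 L/min ÷ 60 = 0.5333 L/s.
PIP = Vt/C + R·V̇ + PEEP (constant-flow equation of motion).
Only the resistive term changes: ΔPIP = R × ΔV̇ = 7.5 × (0.5333 − 1.1) = 7.5 × -0.5667 = -4.25 cmH2O.
Original PIP = 355/35.9 + 7.5×1.1 + 9 = 27.139 cmH2O; new PIP = 27.139 + (-4.25) = 22.889 cmH2O.

22.9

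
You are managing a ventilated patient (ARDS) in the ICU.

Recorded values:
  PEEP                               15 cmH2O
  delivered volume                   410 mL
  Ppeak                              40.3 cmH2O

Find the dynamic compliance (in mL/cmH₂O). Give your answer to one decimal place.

16.2

Dynamic compliance = Vt / (PIP − PEEP) = 410 / (40.3 − 15) = 410 / 25.3 = 16.206 mL/cmH2O.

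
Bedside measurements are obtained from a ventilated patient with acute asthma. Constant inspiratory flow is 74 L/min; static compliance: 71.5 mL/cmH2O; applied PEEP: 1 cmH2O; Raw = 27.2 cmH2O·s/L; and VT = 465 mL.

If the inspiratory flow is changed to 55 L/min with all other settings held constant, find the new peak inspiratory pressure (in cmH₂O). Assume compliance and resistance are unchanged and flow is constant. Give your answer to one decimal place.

32.4

Flow: 74 L/min ÷ 60 = 1.2333 L/s.
New flow: 55 L/min ÷ 60 = 0.9167 L/s.
PIP = Vt/C + R·V̇ + PEEP (constant-flow equation of motion).
Only the resistive term changes: ΔPIP = R × ΔV̇ = 27.2 × (0.9167 − 1.2333) = 27.2 × -0.3166 = -8.612 cmH2O.
Original PIP = 465/71.5 + 27.2×1.2333 + 1 = 41.049 cmH2O; new PIP = 41.049 + (-8.612) = 32.437 cmH2O.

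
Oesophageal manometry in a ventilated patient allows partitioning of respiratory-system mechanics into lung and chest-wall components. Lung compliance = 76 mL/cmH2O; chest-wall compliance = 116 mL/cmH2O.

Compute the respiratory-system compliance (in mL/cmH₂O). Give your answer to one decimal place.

45.9

Lung and chest wall are elastances in series: 1/Crs = 1/CL + 1/Ccw.
1/Crs = 1/76 + 1/116 = 0.02178.
Crs = 45.914 mL/cmH2O.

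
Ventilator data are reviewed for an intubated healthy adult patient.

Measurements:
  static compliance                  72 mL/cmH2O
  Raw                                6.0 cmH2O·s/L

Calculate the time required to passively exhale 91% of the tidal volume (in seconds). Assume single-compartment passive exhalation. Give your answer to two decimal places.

τ = R × C = 6.0 × 72 mL/cmH2O = 6.0 × 0.072 L/cmH2O = 0.432 s.
Exhaled fraction f = 1 − e^(−t/τ) → t = −τ·ln(1 − f) = −0.432·ln(0.09) = 1.04 s.

1.04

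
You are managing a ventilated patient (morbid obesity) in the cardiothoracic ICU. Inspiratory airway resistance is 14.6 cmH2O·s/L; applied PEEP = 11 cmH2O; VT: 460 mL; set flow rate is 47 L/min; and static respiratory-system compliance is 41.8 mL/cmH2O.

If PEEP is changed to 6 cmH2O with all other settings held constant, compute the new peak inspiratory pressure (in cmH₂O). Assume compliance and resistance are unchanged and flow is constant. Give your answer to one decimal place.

28.4

Flow: 47 L/min ÷ 60 = 0.7833 L/s.
PIP = Vt/C + R·V̇ + PEEP (constant-flow equation of motion).
Only the baseline term changes: ΔPIP = ΔPEEP = 6 − 11 = -5.0 cmH2O.
Original PIP = 460/41.8 + 14.6×0.7833 + 11 = 33.441 cmH2O; new PIP = 33.441 + (-5.0) = 28.441 cmH2O.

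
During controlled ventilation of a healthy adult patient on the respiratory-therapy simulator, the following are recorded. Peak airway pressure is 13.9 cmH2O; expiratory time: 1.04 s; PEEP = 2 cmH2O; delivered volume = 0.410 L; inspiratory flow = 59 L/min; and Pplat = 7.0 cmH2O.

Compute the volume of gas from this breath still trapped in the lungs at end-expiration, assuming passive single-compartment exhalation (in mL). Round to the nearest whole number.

67

Flow: 59 L/min ÷ 60 = 0.9833 L/s.
R = (PIP − Pplat)/V̇ = (13.9 − 7.0) / 0.9833 = 6.9/0.9833 = 7.017 cmH2O·s/L.
C = Vt/(Pplat − PEEP) = 410.0 / (7.0 − 2) = 410.0/5.0 = 82.0 mL/cmH2O.
τ = R × C = 7.017 × 0.082 L/cmH2O = 0.5754 s.
Fraction remaining = e^(−Te/τ) = e^(−1.04/0.5754) = 0.1641.
Trapped volume = 410.0 × 0.1641 = 67.281 mL.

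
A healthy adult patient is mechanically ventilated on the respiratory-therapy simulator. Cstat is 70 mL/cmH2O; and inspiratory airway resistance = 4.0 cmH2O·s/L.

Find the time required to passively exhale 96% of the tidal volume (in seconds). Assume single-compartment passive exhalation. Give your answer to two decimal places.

0.90

τ = R × C = 4.0 × 70 mL/cmH2O = 4.0 × 0.070 L/cmH2O = 0.28 s.
Exhaled fraction f = 1 − e^(−t/τ) → t = −τ·ln(1 − f) = −0.28·ln(0.04) = 0.9013 s.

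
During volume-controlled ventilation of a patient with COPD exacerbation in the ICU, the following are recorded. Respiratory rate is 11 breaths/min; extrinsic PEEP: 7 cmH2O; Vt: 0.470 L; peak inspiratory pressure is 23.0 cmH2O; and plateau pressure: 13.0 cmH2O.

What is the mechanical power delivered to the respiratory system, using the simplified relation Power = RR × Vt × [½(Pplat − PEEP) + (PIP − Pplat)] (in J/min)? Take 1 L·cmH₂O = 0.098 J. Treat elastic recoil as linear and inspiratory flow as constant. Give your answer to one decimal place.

6.6

Per-breath work = Vt × [½(Pplat−PEEP) + (PIP−Pplat)] = 0.470 × [0.5×6.0 + 10.0] = 0.470 × 13.0 = 6.11 L·cmH2O.
Power = 11 × 6.11 = 67.21 L·cmH2O/min.
× 0.098 J/(L·cmH2O) → 6.587 J/min.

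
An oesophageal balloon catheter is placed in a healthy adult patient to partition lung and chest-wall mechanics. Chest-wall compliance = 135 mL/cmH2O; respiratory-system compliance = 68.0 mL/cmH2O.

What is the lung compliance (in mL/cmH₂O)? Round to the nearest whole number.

137

1/CL = 1/Crs − 1/Ccw.
1/CL = 1/68.0 − 1/135 = 0.007298.
CL = 137.02 mL/cmH2O.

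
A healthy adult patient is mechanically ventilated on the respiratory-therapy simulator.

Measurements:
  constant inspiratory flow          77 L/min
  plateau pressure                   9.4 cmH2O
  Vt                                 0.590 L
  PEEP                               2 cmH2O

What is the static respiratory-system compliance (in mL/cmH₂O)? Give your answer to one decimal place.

79.7

Cstat = Vt / (Pplat − PEEP) = 590 / (9.4 − 2) = 590 / 7.4 = 79.73 mL/cmH2O.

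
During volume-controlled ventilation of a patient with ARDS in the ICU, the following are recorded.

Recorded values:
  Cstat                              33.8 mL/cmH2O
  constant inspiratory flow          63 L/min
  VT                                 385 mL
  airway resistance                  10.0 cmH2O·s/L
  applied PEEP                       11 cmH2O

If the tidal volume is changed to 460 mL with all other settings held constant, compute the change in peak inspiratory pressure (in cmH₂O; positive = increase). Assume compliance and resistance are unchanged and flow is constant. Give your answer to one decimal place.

2.2

PIP = Vt/C + R·V̇ + PEEP (constant-flow equation of motion).
Only the elastic term changes: ΔPIP = ΔVt / C = (460 − 385) / 33.8 = 2.219 cmH2O.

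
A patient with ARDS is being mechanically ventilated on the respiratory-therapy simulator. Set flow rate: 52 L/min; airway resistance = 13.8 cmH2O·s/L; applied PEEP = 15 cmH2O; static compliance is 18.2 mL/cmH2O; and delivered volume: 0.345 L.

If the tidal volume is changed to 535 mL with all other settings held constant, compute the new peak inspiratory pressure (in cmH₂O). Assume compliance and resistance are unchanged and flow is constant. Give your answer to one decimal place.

Flow: 52 L/min ÷ 60 = 0.8667 L/s.
PIP = Vt/C + R·V̇ + PEEP (constant-flow equation of motion).
Only the elastic term changes: ΔPIP = ΔVt / C = (535 − 345) / 18.2 = 10.44 cmH2O.
Original PIP = 345/18.2 + 13.8×0.8667 + 15 = 45.917 cmH2O; new PIP = 45.917 + (10.44) = 56.357 cmH2O.

56.4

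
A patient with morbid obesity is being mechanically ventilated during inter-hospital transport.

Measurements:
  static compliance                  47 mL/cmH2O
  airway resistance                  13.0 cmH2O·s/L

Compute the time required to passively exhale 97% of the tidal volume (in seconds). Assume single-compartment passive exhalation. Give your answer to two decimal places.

2.14

τ = R × C = 13.0 × 47 mL/cmH2O = 13.0 × 0.047 L/cmH2O = 0.611 s.
Exhaled fraction f = 1 − e^(−t/τ) → t = −τ·ln(1 − f) = −0.611·ln(0.03) = 2.143 s.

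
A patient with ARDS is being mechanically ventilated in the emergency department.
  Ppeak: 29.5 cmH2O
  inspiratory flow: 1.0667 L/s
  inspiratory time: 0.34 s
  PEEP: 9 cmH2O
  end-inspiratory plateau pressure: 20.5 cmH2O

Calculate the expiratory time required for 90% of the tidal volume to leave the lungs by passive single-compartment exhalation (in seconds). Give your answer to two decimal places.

Vt = flow × Ti = 1.0667 L/s × 0.34 s × 1000 mL/L = 362.68 mL.
R = (PIP − Pplat)/V̇ = (29.5 − 20.5) / 1.0667 = 9.0/1.0667 = 8.437 cmH2O·s/L.
C = Vt/(Pplat − PEEP) = 362.68 / (20.5 − 9) = 362.68/11.5 = 31.537 mL/cmH2O.
τ = R × C = 8.437 × 0.03154 L/cmH2O = 0.2661 s.
t = −τ·ln(1 − 0.90) = −0.2661·ln(0.1) = 0.6127 s.

0.61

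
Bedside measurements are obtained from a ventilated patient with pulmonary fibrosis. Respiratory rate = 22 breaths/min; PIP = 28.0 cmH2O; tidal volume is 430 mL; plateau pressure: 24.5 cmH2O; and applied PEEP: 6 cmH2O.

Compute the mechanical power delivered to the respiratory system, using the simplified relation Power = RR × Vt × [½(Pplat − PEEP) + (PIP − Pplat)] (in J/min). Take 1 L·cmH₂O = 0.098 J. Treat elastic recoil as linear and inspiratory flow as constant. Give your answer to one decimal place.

Per-breath work = Vt × [½(Pplat−PEEP) + (PIP−Pplat)] = 0.430 × [0.5×18.5 + 3.5] = 0.430 × 12.75 = 5.483 L·cmH2O.
Power = 22 × 5.483 = 120.63 L·cmH2O/min.
× 0.098 J/(L·cmH2O) → 11.822 J/min.

11.8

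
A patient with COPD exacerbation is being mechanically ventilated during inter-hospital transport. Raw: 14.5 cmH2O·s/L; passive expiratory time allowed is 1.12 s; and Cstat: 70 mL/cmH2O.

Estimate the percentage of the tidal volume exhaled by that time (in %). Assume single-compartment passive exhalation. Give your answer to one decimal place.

66.8

τ = R × C = 14.5 × 70 mL/cmH2O = 14.5 × 0.070 L/cmH2O = 1.015 s.
Passive exhalation: V(t)/V₀ = e^(−t/τ) = e^(−1.12/1.015) = 0.3317.
Fraction exhaled = 1 − 0.3317 = 0.6683 → 66.83%.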